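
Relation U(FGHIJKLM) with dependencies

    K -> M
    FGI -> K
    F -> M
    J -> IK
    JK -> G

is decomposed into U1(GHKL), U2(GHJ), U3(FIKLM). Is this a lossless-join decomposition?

No

Chase test. Columns are FGHIJKLM; row i has aⱼ where attribute j ∈ Ui, else bᵢⱼ.
Initial tableau (one row per fragment):
  row 1: b11 a2 a3 b14 b15 a6 a7 b18
  row 2: b21 a2 a3 b24 a5 b26 b27 b28
  row 3: a1 b32 b33 a4 b35 a6 a7 a8
Rows 1 and 3 agree on K; apply K→M and equate their M entries.
No row becomes fully distinguished — the join is lossy.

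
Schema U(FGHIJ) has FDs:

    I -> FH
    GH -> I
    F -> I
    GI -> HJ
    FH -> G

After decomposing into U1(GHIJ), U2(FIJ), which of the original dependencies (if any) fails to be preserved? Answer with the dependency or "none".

I → FH: restricted closure across fragments reaches FH.
GH → I lies within U1.
F → I lies within U2.
GI → HJ lies within U1.
FH → G: restricted closure across fragments reaches G.
Every dependency is enforceable on the fragments, so the decomposition is dependency-preserving.

none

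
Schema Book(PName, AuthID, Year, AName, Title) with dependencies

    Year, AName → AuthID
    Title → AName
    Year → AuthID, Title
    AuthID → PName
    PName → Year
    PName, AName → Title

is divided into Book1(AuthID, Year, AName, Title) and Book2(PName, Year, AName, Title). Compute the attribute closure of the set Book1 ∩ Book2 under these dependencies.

Book1 ∩ Book2 = {Year, AName, Title}.
Year, AName → AuthID applies, adding AuthID
AuthID → PName applies, adding PName
Closure: {PName, AuthID, Year, AName, Title}.

PName, AuthID, Year, AName, Title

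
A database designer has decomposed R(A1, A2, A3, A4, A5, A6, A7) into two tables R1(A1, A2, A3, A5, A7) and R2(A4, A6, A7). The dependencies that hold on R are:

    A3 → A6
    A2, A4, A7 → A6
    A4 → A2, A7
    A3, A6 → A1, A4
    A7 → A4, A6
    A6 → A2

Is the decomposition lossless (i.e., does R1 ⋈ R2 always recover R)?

Yes

Common attributes: R1 ∩ R2 = {A7}.
Closure of {A7}: A7 → A4, A6 applies, adding A4, A6; A6 → A2 applies, adding A2. So (A7)⁺ = {A2, A4, A6, A7}.
This closure contains every attribute of R2, so R1 ∩ R2 → R2. The join is lossless.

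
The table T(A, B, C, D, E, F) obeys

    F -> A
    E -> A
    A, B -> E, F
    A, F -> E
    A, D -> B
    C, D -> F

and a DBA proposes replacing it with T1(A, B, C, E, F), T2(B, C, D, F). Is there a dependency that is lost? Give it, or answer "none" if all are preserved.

Check A, D → B: no single fragment contains all of {A, B, D}, and the restricted closure of {A, D} across the fragments never reaches {B}.
F → A is preserved.
E → A is preserved.
A, B → E, F is preserved.
A, F → E is preserved.
C, D → F is preserved.

A, D -> B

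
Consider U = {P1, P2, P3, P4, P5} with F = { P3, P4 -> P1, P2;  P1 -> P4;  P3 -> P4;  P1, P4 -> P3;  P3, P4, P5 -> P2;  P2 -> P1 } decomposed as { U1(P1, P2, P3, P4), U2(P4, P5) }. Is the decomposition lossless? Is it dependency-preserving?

lossy but dependency-preserving

Lossless test: (P4)⁺ = {P4}, which is a superkey of neither fragment — lossy.
Dependency preservation: P3, P4, P5 → P2 is not contained in any single fragment, but the restricted closure of its left-hand side across the fragments still reaches the right-hand side; the remaining FDs each lie inside some fragment. All dependencies are preserved.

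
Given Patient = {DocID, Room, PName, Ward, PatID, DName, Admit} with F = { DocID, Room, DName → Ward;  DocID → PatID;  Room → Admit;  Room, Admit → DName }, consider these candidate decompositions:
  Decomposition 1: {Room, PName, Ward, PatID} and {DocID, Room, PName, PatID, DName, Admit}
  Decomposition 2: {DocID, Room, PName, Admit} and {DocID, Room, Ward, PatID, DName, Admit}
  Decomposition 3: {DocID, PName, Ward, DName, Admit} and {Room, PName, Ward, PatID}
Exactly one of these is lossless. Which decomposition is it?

Decomposition 2

Decomposition 1: common = {Room, PName, PatID}, closure = {Room, PName, PatID, DName, Admit} → lossy.
Decomposition 2: common = {DocID, Room, Admit}, closure = {DocID, Room, Ward, PatID, DName, Admit} → lossless.
Decomposition 3: common = {PName, Ward}, closure = {PName, Ward} → lossy.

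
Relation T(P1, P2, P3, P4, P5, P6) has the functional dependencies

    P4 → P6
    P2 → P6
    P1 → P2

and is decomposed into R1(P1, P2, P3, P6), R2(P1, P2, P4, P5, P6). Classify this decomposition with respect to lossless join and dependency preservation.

lossy but dependency-preserving

Lossless test: (P1, P2, P6)⁺ = {P1, P2, P6}, which is a superkey of neither fragment — lossy.
Dependency preservation: every FD's attributes lie within a single fragment, so each can be enforced locally — preserved.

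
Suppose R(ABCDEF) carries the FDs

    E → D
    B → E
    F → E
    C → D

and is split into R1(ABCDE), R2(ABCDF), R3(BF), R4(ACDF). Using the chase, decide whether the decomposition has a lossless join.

Chase test. Columns are ABCDEF; row i has aⱼ where attribute j ∈ Ri, else bᵢⱼ.
Initial tableau (one row per fragment):
  row 1: a1 a2 a3 a4 a5 b16
  row 2: a1 a2 a3 a4 b25 a6
  row 3: b31 a2 b33 b34 b35 a6
  row 4: a1 b42 a3 a4 b45 a6
Rows 1 and 2 agree on B; apply B→E and equate their E entries.
Rows 1 and 3 agree on B; apply B→E and equate their E entries.
Rows 2 and 4 agree on F; apply F→E and equate their E entries.
Rows 1 and 3 agree on E; apply E→D and equate their D entries.
Row 2 is now all distinguished symbols — the join is lossless.

Yes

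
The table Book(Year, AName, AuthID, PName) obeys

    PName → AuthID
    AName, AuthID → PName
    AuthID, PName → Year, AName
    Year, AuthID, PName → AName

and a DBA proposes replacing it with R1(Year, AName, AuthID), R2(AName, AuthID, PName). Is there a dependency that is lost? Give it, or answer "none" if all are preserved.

PName → AuthID lies within R2.
AName, AuthID → PName lies within R2.
AuthID, PName → Year, AName: restricted closure across fragments reaches Year, AName.
Year, AuthID, PName → AName: restricted closure across fragments reaches AName.
Every dependency is enforceable on the fragments, so the decomposition is dependency-preserving.

none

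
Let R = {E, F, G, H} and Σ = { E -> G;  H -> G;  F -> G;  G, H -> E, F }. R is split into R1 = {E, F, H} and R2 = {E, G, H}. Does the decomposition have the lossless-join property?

Common attributes: R1 ∩ R2 = {E, H}.
Closure of {E, H}: E → G applies, adding G; G, H → E, F applies, adding F. So (E, H)⁺ = {E, F, G, H}.
This closure contains every attribute of R1, so R1 ∩ R2 → R1. The join is lossless.

Yes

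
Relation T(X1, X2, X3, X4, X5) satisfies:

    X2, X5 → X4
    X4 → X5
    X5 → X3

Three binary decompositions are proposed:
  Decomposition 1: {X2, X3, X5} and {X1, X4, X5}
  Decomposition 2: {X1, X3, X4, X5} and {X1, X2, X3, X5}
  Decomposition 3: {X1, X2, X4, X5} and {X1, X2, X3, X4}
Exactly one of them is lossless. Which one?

Decomposition 3

Decomposition 1: common = {X5}, closure = {X3, X5} → lossy.
Decomposition 2: common = {X1, X3, X5}, closure = {X1, X3, X5} → lossy.
Decomposition 3: common = {X1, X2, X4}, closure = {X1, X2, X3, X4, X5} → lossless.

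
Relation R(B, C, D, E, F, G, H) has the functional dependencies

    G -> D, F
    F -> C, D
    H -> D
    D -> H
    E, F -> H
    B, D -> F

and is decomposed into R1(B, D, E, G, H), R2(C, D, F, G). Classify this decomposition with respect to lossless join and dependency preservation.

Lossless test: (D, G)⁺ = {C, D, F, G, H}, which contains all of one fragment — lossless.
Dependency preservation: the restricted closure of {B, D} across the fragments never reaches {F}, so B, D → F cannot be enforced without a join — not preserved.

lossless but not dependency-preserving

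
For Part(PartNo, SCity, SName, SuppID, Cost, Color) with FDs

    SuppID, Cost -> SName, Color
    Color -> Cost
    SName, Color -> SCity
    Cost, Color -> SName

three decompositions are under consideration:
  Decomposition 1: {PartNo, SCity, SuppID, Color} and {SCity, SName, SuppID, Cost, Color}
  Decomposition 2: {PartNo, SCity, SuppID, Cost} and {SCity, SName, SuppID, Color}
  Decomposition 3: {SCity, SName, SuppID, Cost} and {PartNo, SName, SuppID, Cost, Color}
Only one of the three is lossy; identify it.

Decomposition 1: common = {SCity, SuppID, Color}, closure = {SCity, SName, SuppID, Cost, Color} → lossless.
Decomposition 2: common = {SCity, SuppID}, closure = {SCity, SuppID} → lossy.
Decomposition 3: common = {SName, SuppID, Cost}, closure = {SCity, SName, SuppID, Cost, Color} → lossless.

Decomposition 2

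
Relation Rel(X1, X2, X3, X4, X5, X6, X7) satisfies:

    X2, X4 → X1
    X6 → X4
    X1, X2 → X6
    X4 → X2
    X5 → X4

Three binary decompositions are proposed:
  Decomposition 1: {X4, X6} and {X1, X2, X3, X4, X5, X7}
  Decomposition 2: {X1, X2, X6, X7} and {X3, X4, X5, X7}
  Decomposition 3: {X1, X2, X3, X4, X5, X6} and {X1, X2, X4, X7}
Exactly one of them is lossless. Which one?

Decomposition 1: common = {X4}, closure = {X1, X2, X4, X6} → lossless.
Decomposition 2: common = {X7}, closure = {X7} → lossy.
Decomposition 3: common = {X1, X2, X4}, closure = {X1, X2, X4, X6} → lossy.

Decomposition 1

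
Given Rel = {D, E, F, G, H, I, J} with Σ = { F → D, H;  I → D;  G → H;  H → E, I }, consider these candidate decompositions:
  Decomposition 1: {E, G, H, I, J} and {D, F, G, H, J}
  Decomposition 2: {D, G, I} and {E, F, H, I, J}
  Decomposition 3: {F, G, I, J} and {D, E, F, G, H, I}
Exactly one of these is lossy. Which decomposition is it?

Decomposition 2

Decomposition 1: common = {G, H, J}, closure = {D, E, G, H, I, J} → lossless.
Decomposition 2: common = {I}, closure = {D, I} → lossy.
Decomposition 3: common = {F, G, I}, closure = {D, E, F, G, H, I} → lossless.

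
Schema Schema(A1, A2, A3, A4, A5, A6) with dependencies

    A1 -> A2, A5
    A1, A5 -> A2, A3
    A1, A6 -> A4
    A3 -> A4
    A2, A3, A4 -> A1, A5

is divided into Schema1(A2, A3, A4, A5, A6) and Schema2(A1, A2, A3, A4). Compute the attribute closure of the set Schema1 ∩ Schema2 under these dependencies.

A1, A2, A3, A4, A5

Schema1 ∩ Schema2 = {A2, A3, A4}.
A2, A3, A4 → A1, A5 applies, adding A1, A5
Closure: {A1, A2, A3, A4, A5}.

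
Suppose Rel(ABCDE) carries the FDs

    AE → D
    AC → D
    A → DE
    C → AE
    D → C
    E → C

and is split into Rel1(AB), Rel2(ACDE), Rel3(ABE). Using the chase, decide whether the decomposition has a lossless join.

Yes

Chase test. Columns are ABCDE; row i has aⱼ where attribute j ∈ Reli, else bᵢⱼ.
Initial tableau (one row per fragment):
  row 1: a1 a2 b13 b14 b15
  row 2: a1 b22 a3 a4 a5
  row 3: a1 a2 b33 b34 a5
Rows 2 and 3 agree on AE; apply AE→D and equate their D entries.
Rows 1 and 2 agree on A; apply A→DE and equate their DE entries.
Rows 1 and 2 agree on D; apply D→C and equate their C entries.
Rows 1 and 3 agree on D; apply D→C and equate their C entries.
Row 1 is now all distinguished symbols — the join is lossless.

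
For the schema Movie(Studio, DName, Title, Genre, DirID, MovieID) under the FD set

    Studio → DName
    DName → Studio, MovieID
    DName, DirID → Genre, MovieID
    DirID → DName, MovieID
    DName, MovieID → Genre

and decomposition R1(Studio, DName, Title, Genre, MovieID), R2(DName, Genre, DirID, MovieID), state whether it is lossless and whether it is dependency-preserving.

Lossless test: (DName, Genre, MovieID)⁺ = {Studio, DName, Genre, MovieID}, which is a superkey of neither fragment — lossy.
Dependency preservation: every FD's attributes lie within a single fragment, so each can be enforced locally — preserved.

lossy but dependency-preserving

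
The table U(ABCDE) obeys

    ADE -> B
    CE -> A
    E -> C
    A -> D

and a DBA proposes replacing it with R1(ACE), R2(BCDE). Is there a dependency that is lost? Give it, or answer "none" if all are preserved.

A -> D

Check A → D: no single fragment contains all of {AD}, and the restricted closure of {A} across the fragments never reaches {D}.
ADE → B is preserved.
CE → A is preserved.
E → C is preserved.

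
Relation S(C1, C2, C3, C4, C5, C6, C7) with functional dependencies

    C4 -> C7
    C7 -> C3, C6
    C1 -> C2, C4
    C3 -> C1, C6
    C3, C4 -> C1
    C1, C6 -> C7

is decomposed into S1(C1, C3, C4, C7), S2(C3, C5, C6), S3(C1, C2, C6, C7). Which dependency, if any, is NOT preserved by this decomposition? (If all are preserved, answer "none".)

none

C4 → C7 lies within S1.
C7 → C3, C6: restricted closure across fragments reaches C3, C6.
C1 → C2, C4: restricted closure across fragments reaches C2, C4.
C3 → C1, C6: restricted closure across fragments reaches C1, C6.
C3, C4 → C1 lies within S1.
C1, C6 → C7 lies within S3.
Every dependency is enforceable on the fragments, so the decomposition is dependency-preserving.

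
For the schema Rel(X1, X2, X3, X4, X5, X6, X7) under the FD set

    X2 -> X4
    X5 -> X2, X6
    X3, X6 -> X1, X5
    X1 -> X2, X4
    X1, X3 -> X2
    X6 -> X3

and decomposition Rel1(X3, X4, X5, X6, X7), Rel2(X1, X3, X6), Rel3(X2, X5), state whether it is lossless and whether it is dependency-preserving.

Lossless test (chase): Rows 1 and 3 agree on X5; apply X5→X2, X6 and equate their X2, X6 entries. Rows 1 and 2 agree on X3, X6; apply X3, X6→X1, X5 and equate their X1, X5 entries. Rows 1 and 2 agree on X1; apply X1→X2, X4 and equate their X2, X4 entries. Rows 1 and 3 agree on X6; apply X6→X3 and equate their X3 entries. Rows 1 and 3 agree on X2; apply X2→X4 and equate their X4 entries. Rows 1 and 3 agree on X3, X6; apply X3, X6→X1, X5 and equate their X1, X5 entries. Row 1 is now all distinguished symbols — the join is lossless.
Dependency preservation: the restricted closure of {X2} across the fragments never reaches {X4}, so X2 → X4 cannot be enforced without a join — not preserved.

lossless but not dependency-preserving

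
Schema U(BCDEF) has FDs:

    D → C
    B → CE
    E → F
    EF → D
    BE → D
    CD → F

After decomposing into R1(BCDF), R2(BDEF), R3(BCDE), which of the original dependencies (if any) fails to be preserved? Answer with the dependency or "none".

none

D → C lies within R1.
B → CE lies within R3.
E → F lies within R2.
EF → D lies within R2.
BE → D lies within R2.
CD → F lies within R1.
Every dependency is enforceable on the fragments, so the decomposition is dependency-preserving.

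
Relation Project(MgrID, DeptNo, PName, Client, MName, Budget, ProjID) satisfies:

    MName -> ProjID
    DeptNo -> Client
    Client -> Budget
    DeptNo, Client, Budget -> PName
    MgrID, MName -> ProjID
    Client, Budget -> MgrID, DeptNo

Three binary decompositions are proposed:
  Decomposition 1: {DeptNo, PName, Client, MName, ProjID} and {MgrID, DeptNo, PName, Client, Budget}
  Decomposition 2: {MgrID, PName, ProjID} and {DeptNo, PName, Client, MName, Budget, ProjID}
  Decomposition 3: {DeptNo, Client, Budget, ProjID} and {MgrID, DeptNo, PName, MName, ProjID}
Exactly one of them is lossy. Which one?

Decomposition 1: common = {DeptNo, PName, Client}, closure = {MgrID, DeptNo, PName, Client, Budget} → lossless.
Decomposition 2: common = {PName, ProjID}, closure = {PName, ProjID} → lossy.
Decomposition 3: common = {DeptNo, ProjID}, closure = {MgrID, DeptNo, PName, Client, Budget, ProjID} → lossless.

Decomposition 2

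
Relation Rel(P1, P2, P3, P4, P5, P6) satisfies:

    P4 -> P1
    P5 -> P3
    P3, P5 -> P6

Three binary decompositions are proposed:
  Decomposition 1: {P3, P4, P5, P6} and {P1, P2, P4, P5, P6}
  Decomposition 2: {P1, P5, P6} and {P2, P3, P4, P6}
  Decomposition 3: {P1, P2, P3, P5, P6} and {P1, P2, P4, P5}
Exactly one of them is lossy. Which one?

Decomposition 2

Decomposition 1: common = {P4, P5, P6}, closure = {P1, P3, P4, P5, P6} → lossless.
Decomposition 2: common = {P6}, closure = {P6} → lossy.
Decomposition 3: common = {P1, P2, P5}, closure = {P1, P2, P3, P5, P6} → lossless.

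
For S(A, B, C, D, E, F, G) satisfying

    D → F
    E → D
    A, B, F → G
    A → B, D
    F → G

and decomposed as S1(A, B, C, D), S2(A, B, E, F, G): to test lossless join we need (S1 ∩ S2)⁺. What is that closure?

S1 ∩ S2 = {A, B}.
A → B, D applies, adding D
D → F applies, adding F
A, B, F → G applies, adding G
Closure: {A, B, D, F, G}.

A, B, D, F, G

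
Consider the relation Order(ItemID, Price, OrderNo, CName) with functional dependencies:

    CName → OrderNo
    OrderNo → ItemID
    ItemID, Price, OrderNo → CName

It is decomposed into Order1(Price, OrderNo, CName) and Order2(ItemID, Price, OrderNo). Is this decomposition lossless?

Yes

Common attributes: Order1 ∩ Order2 = {Price, OrderNo}.
Closure of {Price, OrderNo}: OrderNo → ItemID applies, adding ItemID; ItemID, Price, OrderNo → CName applies, adding CName. So (Price, OrderNo)⁺ = {ItemID, Price, OrderNo, CName}.
This closure contains every attribute of Order1, so Order1 ∩ Order2 → Order1. The join is lossless.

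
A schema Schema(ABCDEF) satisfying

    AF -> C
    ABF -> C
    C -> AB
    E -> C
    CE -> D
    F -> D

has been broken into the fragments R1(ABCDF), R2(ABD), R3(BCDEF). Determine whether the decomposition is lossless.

Yes

Chase test. Columns are ABCDEF; row i has aⱼ where attribute j ∈ Ri, else bᵢⱼ.
Initial tableau (one row per fragment):
  row 1: a1 a2 a3 a4 b15 a6
  row 2: a1 a2 b23 a4 b25 b26
  row 3: b31 a2 a3 a4 a5 a6
Rows 1 and 3 agree on C; apply C→AB and equate their AB entries.
Row 3 is now all distinguished symbols — the join is lossless.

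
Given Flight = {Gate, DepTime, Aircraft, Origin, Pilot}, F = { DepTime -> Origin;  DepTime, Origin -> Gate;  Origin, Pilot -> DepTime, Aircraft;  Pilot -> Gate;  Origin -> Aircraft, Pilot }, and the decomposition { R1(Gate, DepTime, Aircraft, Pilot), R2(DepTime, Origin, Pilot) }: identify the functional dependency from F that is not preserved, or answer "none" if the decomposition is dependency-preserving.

none

DepTime → Origin lies within R2.
DepTime, Origin → Gate: restricted closure across fragments reaches Gate.
Origin, Pilot → DepTime, Aircraft: restricted closure across fragments reaches DepTime, Aircraft.
Pilot → Gate lies within R1.
Origin → Aircraft, Pilot: restricted closure across fragments reaches Aircraft, Pilot.
Every dependency is enforceable on the fragments, so the decomposition is dependency-preserving.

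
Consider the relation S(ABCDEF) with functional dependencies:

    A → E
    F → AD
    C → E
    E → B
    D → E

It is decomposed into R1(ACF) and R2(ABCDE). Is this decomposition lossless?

No

Common attributes: R1 ∩ R2 = {AC}.
Closure of {AC}: A → E applies, adding E; E → B applies, adding B. So (AC)⁺ = {ABCE}.
The closure contains neither all of R1 = {ACF} nor all of R2 = {ABCDE}, so the common attributes are not a superkey of either fragment. The join is lossy.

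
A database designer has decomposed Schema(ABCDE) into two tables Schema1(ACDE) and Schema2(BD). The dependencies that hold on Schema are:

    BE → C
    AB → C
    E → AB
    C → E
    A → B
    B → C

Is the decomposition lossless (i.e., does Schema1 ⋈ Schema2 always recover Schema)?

Common attributes: Schema1 ∩ Schema2 = {D}.
No dependency enlarges {D}, so (D)⁺ = {D}.
The closure contains neither all of Schema1 = {ACDE} nor all of Schema2 = {BD}, so the common attributes are not a superkey of either fragment. The join is lossy.

No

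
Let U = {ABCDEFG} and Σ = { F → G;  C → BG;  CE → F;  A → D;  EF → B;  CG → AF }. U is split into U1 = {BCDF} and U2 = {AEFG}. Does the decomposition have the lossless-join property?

No

Common attributes: U1 ∩ U2 = {F}.
Closure of {F}: F → G applies, adding G. So (F)⁺ = {FG}.
The closure contains neither all of U1 = {BCDF} nor all of U2 = {AEFG}, so the common attributes are not a superkey of either fragment. The join is lossy.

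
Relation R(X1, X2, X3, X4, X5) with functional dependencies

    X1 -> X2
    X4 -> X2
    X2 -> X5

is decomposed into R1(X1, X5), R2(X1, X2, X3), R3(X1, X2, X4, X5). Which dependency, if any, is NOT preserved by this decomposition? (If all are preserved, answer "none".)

none

X1 → X2 lies within R2.
X4 → X2 lies within R3.
X2 → X5 lies within R3.
Every dependency is enforceable on the fragments, so the decomposition is dependency-preserving.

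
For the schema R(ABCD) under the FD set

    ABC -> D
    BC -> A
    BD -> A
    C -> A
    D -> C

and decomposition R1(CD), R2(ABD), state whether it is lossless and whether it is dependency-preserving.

lossless but not dependency-preserving

Lossless test: (D)⁺ = {ACD}, which contains all of one fragment — lossless.
Dependency preservation: the restricted closure of {ABC} across the fragments never reaches {D}, so ABC → D cannot be enforced without a join — not preserved.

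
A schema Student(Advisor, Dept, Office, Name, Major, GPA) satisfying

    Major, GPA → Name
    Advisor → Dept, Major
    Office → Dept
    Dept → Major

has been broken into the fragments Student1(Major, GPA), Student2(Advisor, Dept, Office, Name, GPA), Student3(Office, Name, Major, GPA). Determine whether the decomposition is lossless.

Yes

Chase test. Columns are Advisor, Dept, Office, Name, Major, GPA; row i has aⱼ where attribute j ∈ Studenti, else bᵢⱼ.
Initial tableau (one row per fragment):
  row 1: b11 b12 b13 b14 a5 a6
  row 2: a1 a2 a3 a4 b25 a6
  row 3: b31 b32 a3 a4 a5 a6
Rows 1 and 3 agree on Major, GPA; apply Major, GPA→Name and equate their Name entries.
Rows 2 and 3 agree on Office; apply Office→Dept and equate their Dept entries.
Rows 2 and 3 agree on Dept; apply Dept→Major and equate their Major entries.
Row 2 is now all distinguished symbols — the join is lossless.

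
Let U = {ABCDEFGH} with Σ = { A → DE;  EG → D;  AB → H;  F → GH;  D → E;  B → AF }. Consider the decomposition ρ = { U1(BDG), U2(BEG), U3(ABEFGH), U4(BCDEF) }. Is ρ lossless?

Yes

Chase test. Columns are ABCDEFGH; row i has aⱼ where attribute j ∈ Ui, else bᵢⱼ.
Initial tableau (one row per fragment):
  row 1: b11 a2 b13 a4 b15 b16 a7 b18
  row 2: b21 a2 b23 b24 a5 b26 a7 b28
  row 3: a1 a2 b33 b34 a5 a6 a7 a8
  row 4: b41 a2 a3 a4 a5 a6 b47 b48
Rows 2 and 3 agree on EG; apply EG→D and equate their D entries.
Rows 3 and 4 agree on F; apply F→GH and equate their GH entries.
Rows 1 and 4 agree on D; apply D→E and equate their E entries.
Rows 1 and 2 agree on B; apply B→AF and equate their AF entries.
Rows 1 and 3 agree on B; apply B→AF and equate their AF entries.
Rows 1 and 4 agree on B; apply B→AF and equate their AF entries.
Rows 1 and 2 agree on A; apply A→DE and equate their DE entries.
Rows 1 and 2 agree on AB; apply AB→H and equate their H entries.
Rows 1 and 3 agree on AB; apply AB→H and equate their H entries.
Row 4 is now all distinguished symbols — the join is lossless.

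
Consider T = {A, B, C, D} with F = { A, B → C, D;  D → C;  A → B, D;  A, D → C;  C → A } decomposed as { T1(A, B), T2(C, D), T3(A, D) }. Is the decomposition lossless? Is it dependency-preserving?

lossless and dependency-preserving

Lossless test (chase): Rows 2 and 3 agree on D; apply D→C and equate their C entries. Rows 1 and 3 agree on A; apply A→B, D and equate their B, D entries. Rows 1 and 3 agree on A, D; apply A, D→C and equate their C entries. Rows 1 and 2 agree on C; apply C→A and equate their A entries. Rows 1 and 2 agree on A; apply A→B, D and equate their B, D entries. Row 1 is now all distinguished symbols — the join is lossless.
Dependency preservation: A, B → C, D; A → B, D; A, D → C; C → A are not contained in any single fragment, but the restricted closure of each left-hand side across the fragments still reaches the right-hand side; the remaining FDs each lie inside some fragment. All dependencies are preserved.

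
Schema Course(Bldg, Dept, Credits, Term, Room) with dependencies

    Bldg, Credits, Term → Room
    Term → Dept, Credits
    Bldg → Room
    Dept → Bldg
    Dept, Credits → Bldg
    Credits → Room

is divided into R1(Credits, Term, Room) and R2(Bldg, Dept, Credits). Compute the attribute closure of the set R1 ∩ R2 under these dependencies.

Credits, Room

R1 ∩ R2 = {Credits}.
Credits → Room applies, adding Room
Closure: {Credits, Room}.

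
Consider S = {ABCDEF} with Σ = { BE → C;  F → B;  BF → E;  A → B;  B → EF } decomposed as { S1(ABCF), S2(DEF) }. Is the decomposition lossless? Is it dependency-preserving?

Lossless test: (F)⁺ = {BCEF}, which is a superkey of neither fragment — lossy.
Dependency preservation: BE → C; BF → E; B → EF are not contained in any single fragment, but the restricted closure of each left-hand side across the fragments still reaches the right-hand side; the remaining FDs each lie inside some fragment. All dependencies are preserved.

lossy but dependency-preserving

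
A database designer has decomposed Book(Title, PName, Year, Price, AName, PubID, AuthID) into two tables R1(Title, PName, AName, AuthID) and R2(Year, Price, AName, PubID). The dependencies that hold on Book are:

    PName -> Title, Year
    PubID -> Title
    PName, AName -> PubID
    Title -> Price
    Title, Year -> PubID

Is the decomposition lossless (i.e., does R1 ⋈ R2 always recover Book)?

Common attributes: R1 ∩ R2 = {AName}.
No dependency enlarges {AName}, so (AName)⁺ = {AName}.
The closure contains neither all of R1 = {Title, PName, AName, AuthID} nor all of R2 = {Year, Price, AName, PubID}, so the common attributes are not a superkey of either fragment. The join is lossy.

No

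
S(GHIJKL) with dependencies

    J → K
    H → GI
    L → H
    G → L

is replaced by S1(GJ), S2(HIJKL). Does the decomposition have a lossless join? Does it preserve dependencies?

lossy and not dependency-preserving

Lossless test: (J)⁺ = {JK}, which is a superkey of neither fragment — lossy.
Dependency preservation: the restricted closure of {H} across the fragments never reaches {GI}, so H → GI cannot be enforced without a join — not preserved.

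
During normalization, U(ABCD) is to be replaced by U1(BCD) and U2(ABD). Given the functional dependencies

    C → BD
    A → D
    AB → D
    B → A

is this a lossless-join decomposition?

Yes

Common attributes: U1 ∩ U2 = {BD}.
Closure of {BD}: B → A applies, adding A. So (BD)⁺ = {ABD}.
This closure contains every attribute of U2, so U1 ∩ U2 → U2. The join is lossless.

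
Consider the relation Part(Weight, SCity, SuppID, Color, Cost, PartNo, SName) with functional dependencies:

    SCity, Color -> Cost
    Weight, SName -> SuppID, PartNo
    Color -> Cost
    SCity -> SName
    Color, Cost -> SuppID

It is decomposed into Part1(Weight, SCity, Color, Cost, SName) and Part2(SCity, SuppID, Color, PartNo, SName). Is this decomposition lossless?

No

Common attributes: Part1 ∩ Part2 = {SCity, Color, SName}.
Closure of {SCity, Color, SName}: SCity, Color → Cost applies, adding Cost; Color, Cost → SuppID applies, adding SuppID. So (SCity, Color, SName)⁺ = {SCity, SuppID, Color, Cost, SName}.
The closure contains neither all of Part1 = {Weight, SCity, Color, Cost, SName} nor all of Part2 = {SCity, SuppID, Color, PartNo, SName}, so the common attributes are not a superkey of either fragment. The join is lossy.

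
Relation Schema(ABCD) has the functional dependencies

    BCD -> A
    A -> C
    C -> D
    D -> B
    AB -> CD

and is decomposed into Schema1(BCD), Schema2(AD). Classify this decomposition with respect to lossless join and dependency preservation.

Lossless test: (D)⁺ = {BD}, which is a superkey of neither fragment — lossy.
Dependency preservation: the restricted closure of {BCD} across the fragments never reaches {A}, so BCD → A cannot be enforced without a join — not preserved.

lossy and not dependency-preserving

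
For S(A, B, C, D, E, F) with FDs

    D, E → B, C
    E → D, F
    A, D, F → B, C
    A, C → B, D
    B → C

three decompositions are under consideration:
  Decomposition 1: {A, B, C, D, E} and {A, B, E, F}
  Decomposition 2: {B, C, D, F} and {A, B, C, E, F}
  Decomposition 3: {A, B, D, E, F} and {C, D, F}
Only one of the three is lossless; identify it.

Decomposition 1: common = {A, B, E}, closure = {A, B, C, D, E, F} → lossless.
Decomposition 2: common = {B, C, F}, closure = {B, C, F} → lossy.
Decomposition 3: common = {D, F}, closure = {D, F} → lossy.

Decomposition 1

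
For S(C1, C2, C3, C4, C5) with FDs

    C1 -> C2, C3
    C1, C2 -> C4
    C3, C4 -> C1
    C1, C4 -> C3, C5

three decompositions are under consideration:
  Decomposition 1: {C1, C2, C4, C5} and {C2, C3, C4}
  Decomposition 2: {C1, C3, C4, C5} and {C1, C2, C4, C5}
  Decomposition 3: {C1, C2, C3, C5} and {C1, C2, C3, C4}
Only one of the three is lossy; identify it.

Decomposition 1: common = {C2, C4}, closure = {C2, C4} → lossy.
Decomposition 2: common = {C1, C4, C5}, closure = {C1, C2, C3, C4, C5} → lossless.
Decomposition 3: common = {C1, C2, C3}, closure = {C1, C2, C3, C4, C5} → lossless.

Decomposition 1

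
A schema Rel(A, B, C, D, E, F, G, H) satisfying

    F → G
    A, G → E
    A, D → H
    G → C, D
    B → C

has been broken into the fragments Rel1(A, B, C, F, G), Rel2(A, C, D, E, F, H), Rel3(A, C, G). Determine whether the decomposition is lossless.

Yes

Chase test. Columns are A, B, C, D, E, F, G, H; row i has aⱼ where attribute j ∈ Reli, else bᵢⱼ.
Initial tableau (one row per fragment):
  row 1: a1 a2 a3 b14 b15 a6 a7 b18
  row 2: a1 b22 a3 a4 a5 a6 b27 a8
  row 3: a1 b32 a3 b34 b35 b36 a7 b38
Rows 1 and 2 agree on F; apply F→G and equate their G entries.
Rows 1 and 2 agree on A, G; apply A, G→E and equate their E entries.
Rows 1 and 3 agree on A, G; apply A, G→E and equate their E entries.
Rows 1 and 2 agree on G; apply G→C, D and equate their C, D entries.
Rows 1 and 3 agree on G; apply G→C, D and equate their C, D entries.
Rows 1 and 2 agree on A, D; apply A, D→H and equate their H entries.
Rows 1 and 3 agree on A, D; apply A, D→H and equate their H entries.
Row 1 is now all distinguished symbols — the join is lossless.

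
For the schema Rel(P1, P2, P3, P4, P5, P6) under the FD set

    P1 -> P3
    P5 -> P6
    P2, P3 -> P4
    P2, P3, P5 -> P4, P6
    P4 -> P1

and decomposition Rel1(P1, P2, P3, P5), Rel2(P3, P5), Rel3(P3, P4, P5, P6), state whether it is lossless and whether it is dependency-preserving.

lossy and not dependency-preserving

Lossless test (chase): Rows 1 and 2 agree on P5; apply P5→P6 and equate their P6 entries. Rows 1 and 3 agree on P5; apply P5→P6 and equate their P6 entries. No row becomes fully distinguished — the join is lossy.
Dependency preservation: the restricted closure of {P2, P3} across the fragments never reaches {P4}, so P2, P3 → P4 cannot be enforced without a join — not preserved.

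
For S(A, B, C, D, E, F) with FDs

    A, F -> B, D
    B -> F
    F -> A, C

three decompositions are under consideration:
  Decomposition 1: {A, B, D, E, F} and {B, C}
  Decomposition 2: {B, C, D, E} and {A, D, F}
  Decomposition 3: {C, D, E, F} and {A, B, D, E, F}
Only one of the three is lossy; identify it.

Decomposition 1: common = {B}, closure = {A, B, C, D, F} → lossless.
Decomposition 2: common = {D}, closure = {D} → lossy.
Decomposition 3: common = {D, E, F}, closure = {A, B, C, D, E, F} → lossless.

Decomposition 2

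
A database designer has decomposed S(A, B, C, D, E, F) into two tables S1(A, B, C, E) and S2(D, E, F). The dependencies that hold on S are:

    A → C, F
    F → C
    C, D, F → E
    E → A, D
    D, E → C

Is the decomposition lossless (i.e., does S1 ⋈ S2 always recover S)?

Common attributes: S1 ∩ S2 = {E}.
Closure of {E}: E → A, D applies, adding A, D; D, E → C applies, adding C; A → C, F applies, adding F. So (E)⁺ = {A, C, D, E, F}.
This closure contains every attribute of S2, so S1 ∩ S2 → S2. The join is lossless.

Yes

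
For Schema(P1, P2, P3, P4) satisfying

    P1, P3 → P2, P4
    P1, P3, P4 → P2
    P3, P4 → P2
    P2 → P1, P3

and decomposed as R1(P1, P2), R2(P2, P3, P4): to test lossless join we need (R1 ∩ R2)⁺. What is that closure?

R1 ∩ R2 = {P2}.
P2 → P1, P3 applies, adding P1, P3
P1, P3 → P2, P4 applies, adding P4
Closure: {P1, P2, P3, P4}.

P1, P2, P3, P4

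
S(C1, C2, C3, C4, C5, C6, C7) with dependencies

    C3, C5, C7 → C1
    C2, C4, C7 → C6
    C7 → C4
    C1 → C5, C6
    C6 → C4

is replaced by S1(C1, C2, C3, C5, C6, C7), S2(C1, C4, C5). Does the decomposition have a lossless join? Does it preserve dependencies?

Lossless test: (C1, C5)⁺ = {C1, C4, C5, C6}, which contains all of one fragment — lossless.
Dependency preservation: the restricted closure of {C7} across the fragments never reaches {C4}, so C7 → C4 cannot be enforced without a join — not preserved.

lossless but not dependency-preserving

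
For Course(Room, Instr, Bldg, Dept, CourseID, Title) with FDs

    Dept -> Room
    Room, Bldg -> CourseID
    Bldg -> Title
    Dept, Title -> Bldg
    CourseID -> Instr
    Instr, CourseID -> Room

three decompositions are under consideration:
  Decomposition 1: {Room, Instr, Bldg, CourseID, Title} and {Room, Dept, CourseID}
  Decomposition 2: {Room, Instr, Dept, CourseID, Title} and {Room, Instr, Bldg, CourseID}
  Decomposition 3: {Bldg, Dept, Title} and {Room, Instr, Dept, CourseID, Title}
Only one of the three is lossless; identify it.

Decomposition 3

Decomposition 1: common = {Room, CourseID}, closure = {Room, Instr, CourseID} → lossy.
Decomposition 2: common = {Room, Instr, CourseID}, closure = {Room, Instr, CourseID} → lossy.
Decomposition 3: common = {Dept, Title}, closure = {Room, Instr, Bldg, Dept, CourseID, Title} → lossless.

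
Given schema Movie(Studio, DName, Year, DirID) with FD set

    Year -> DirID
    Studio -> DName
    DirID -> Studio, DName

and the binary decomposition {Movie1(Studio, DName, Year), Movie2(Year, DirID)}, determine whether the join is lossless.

Common attributes: Movie1 ∩ Movie2 = {Year}.
Closure of {Year}: Year → DirID applies, adding DirID; DirID → Studio, DName applies, adding Studio, DName. So (Year)⁺ = {Studio, DName, Year, DirID}.
This closure contains every attribute of Movie1, so Movie1 ∩ Movie2 → Movie1. The join is lossless.

Yes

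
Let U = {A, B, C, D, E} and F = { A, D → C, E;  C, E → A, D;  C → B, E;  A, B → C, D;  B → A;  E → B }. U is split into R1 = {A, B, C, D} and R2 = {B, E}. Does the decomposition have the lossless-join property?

Yes

Common attributes: R1 ∩ R2 = {B}.
Closure of {B}: B → A applies, adding A; A, B → C, D applies, adding C, D; A, D → C, E applies, adding E. So (B)⁺ = {A, B, C, D, E}.
This closure contains every attribute of R1, so R1 ∩ R2 → R1. The join is lossless.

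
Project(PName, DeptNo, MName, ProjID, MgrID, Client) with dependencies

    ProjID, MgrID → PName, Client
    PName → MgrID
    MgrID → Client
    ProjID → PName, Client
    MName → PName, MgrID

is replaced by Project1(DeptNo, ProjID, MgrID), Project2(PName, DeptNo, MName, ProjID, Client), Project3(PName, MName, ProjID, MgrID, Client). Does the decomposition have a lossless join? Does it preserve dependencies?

lossless and dependency-preserving

Lossless test (chase): Rows 1 and 3 agree on ProjID, MgrID; apply ProjID, MgrID→PName, Client and equate their PName, Client entries. Rows 1 and 2 agree on PName; apply PName→MgrID and equate their MgrID entries. Row 2 is now all distinguished symbols — the join is lossless.
Dependency preservation: every FD's attributes lie within a single fragment, so each can be enforced locally — preserved.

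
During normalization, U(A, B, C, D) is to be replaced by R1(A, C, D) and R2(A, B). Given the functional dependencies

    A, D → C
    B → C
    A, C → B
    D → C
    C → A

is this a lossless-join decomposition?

No

Common attributes: R1 ∩ R2 = {A}.
No dependency enlarges {A}, so (A)⁺ = {A}.
The closure contains neither all of R1 = {A, C, D} nor all of R2 = {A, B}, so the common attributes are not a superkey of either fragment. The join is lossy.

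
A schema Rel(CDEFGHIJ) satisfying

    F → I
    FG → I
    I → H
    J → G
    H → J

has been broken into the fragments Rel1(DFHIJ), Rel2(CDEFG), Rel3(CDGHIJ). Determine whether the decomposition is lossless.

Yes

Chase test. Columns are CDEFGHIJ; row i has aⱼ where attribute j ∈ Reli, else bᵢⱼ.
Initial tableau (one row per fragment):
  row 1: b11 a2 b13 a4 b15 a6 a7 a8
  row 2: a1 a2 a3 a4 a5 b26 b27 b28
  row 3: a1 a2 b33 b34 a5 a6 a7 a8
Rows 1 and 2 agree on F; apply F→I and equate their I entries.
Rows 1 and 2 agree on I; apply I→H and equate their H entries.
Rows 1 and 3 agree on J; apply J→G and equate their G entries.
Rows 1 and 2 agree on H; apply H→J and equate their J entries.
Row 2 is now all distinguished symbols — the join is lossless.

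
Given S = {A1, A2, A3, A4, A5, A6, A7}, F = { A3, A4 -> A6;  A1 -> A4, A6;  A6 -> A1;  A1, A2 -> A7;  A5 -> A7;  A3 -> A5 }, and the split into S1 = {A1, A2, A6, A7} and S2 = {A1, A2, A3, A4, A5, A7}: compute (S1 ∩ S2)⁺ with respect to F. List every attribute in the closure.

A1, A2, A4, A6, A7

S1 ∩ S2 = {A1, A2, A7}.
A1 → A4, A6 applies, adding A4, A6
Closure: {A1, A2, A4, A6, A7}.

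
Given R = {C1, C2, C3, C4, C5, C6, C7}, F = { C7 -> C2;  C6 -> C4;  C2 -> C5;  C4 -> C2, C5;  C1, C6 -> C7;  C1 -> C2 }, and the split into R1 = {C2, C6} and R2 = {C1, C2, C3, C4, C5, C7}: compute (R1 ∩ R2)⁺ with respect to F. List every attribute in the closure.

R1 ∩ R2 = {C2}.
C2 → C5 applies, adding C5
Closure: {C2, C5}.

C2, C5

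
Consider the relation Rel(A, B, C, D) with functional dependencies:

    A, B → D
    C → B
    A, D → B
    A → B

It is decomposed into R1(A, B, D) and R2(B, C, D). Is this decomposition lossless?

Common attributes: R1 ∩ R2 = {B, D}.
No dependency enlarges {B, D}, so (B, D)⁺ = {B, D}.
The closure contains neither all of R1 = {A, B, D} nor all of R2 = {B, C, D}, so the common attributes are not a superkey of either fragment. The join is lossy.

No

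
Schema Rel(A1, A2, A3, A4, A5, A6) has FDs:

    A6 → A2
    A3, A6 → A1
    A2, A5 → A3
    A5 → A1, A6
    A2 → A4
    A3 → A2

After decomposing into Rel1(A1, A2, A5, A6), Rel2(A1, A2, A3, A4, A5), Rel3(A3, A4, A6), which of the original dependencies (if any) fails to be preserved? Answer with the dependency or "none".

A3, A6 → A1

Check A3, A6 → A1: no single fragment contains all of {A1, A3, A6}, and the restricted closure of {A3, A6} across the fragments never reaches {A1}.
A6 → A2 is preserved.
A2, A5 → A3 is preserved.
A5 → A1, A6 is preserved.
A2 → A4 is preserved.
A3 → A2 is preserved.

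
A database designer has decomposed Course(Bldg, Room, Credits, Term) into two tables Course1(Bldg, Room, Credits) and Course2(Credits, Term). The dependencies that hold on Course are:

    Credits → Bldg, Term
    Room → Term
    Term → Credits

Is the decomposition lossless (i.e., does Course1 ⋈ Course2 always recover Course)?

Yes

Common attributes: Course1 ∩ Course2 = {Credits}.
Closure of {Credits}: Credits → Bldg, Term applies, adding Bldg, Term. So (Credits)⁺ = {Bldg, Credits, Term}.
This closure contains every attribute of Course2, so Course1 ∩ Course2 → Course2. The join is lossless.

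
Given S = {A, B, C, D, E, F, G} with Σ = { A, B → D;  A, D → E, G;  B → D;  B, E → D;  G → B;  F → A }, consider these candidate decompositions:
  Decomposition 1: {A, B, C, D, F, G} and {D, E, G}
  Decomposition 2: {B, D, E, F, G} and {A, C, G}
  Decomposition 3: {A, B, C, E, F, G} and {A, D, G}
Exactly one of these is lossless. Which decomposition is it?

Decomposition 1: common = {D, G}, closure = {B, D, G} → lossy.
Decomposition 2: common = {G}, closure = {B, D, G} → lossy.
Decomposition 3: common = {A, G}, closure = {A, B, D, E, G} → lossless.

Decomposition 3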